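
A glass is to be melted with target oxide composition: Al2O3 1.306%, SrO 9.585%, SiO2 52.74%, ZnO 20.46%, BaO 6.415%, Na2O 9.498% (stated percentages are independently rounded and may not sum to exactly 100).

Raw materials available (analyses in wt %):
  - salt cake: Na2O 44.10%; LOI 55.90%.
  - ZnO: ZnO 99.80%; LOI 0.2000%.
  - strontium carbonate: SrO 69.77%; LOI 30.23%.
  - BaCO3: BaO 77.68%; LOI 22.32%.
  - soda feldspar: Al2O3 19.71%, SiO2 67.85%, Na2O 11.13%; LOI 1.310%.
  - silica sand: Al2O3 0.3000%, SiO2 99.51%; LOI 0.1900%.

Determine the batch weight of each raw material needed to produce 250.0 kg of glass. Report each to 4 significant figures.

All internal work holds exact precision at each step; intermediates appear rounded off to 4 significant digits between the steps; each reported value carries a single rounding — the derived quantities (totals, six oxide percentages, ignition loss, glass mass, yield) are recomputed starting from the weights per 250.0 kg of glass at exact precision precisely as stated by the problem or the answer.
Per-oxide target masses for 250.0 kg glass:
  Al2O3: 1.306% × 250.0 = 3.265 kg
  SrO: 9.585% × 250.0 = 23.96 kg
  SiO2: 52.74% × 250.0 = 131.8 kg
  ZnO: 20.46% × 250.0 = 51.15 kg
  BaO: 6.415% × 250.0 = 16.04 kg
  Na2O: 9.498% × 250.0 = 23.74 kg
A balance pass over the oxides, given the weights on record, against the basis in use (every target is met by its sum inside rounding margins):
  Al2O3: 14.70·0.1971 + 122.5·0.003000 = 3.265 kg (target 3.265 kg)
  SrO: 34.34·0.6977 = 23.96 kg (target 23.96 kg)
  SiO2: 14.70·0.6785 + 122.5·0.9951 = 131.9 kg (target 131.8 kg)
  ZnO: 51.25·0.9980 = 51.15 kg (target 51.15 kg)
  BaO: 20.65·0.7768 = 16.04 kg (target 16.04 kg)
  Na2O: 50.13·0.4410 + 14.70·0.1113 = 23.74 kg (target 23.74 kg)
Glass-mass bookkeeping: batch total minus LOI = 250.0 kg (summing oxide targets gives 250.0 kg; the stated basis being 250.0 kg — a pure rounding effect).
Summing the batch: Σ batch = 293.6 kg; LOI removed, Σ of batch·LOI: 43.54 kg; the yield ratio, glass ÷ batch: 85.17%.

Batch per 250.0 kg glass:
  salt cake: 50.13 kg
  ZnO: 51.25 kg
  strontium carbonate: 34.34 kg
  BaCO3: 20.65 kg
  soda feldspar: 14.70 kg
  silica sand: 122.5 kg
Total batch = 293.6 kg; LOI loss = 43.54 kg; yield = 85.17%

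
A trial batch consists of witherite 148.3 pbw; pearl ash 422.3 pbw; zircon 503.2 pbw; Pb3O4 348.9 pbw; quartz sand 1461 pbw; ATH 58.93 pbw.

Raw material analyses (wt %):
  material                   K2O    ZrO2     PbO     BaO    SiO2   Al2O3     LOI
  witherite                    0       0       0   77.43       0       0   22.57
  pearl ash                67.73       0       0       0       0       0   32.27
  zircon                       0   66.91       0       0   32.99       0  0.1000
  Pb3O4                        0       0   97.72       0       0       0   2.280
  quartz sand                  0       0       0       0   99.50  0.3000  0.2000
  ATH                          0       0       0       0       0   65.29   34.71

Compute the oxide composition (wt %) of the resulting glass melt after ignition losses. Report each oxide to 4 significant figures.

All arithmetic keeps exact precision through the solve; intermediates appear (rounded to 4 significant figures) in the working; each reported value is rounded just once. Derived quantities (glass mass, totals, the yield, six oxide percentages, ignition loss) are computed in full float precision from the weighed amounts on 2741 pbw of glass as given in problem or answer.
Oxide-by-oxide delivered mass:
  K2O: 422.3·0.6773 = 286.0 pbw
  ZrO2: 503.2·0.6691 = 336.7 pbw
  PbO: 348.9·0.9772 = 340.9 pbw
  BaO: 148.3·0.7743 = 114.8 pbw
  SiO2: 503.2·0.3299 + 1461·0.9950 = 1620 pbw
  Al2O3: 1461·0.003000 + 58.93·0.6529 = 42.86 pbw
LOI: 148.3·0.2257 + 422.3·0.3227 + 503.2·0.001000 + 348.9·0.02280 + 1461·0.002000 + 58.93·0.3471 = 201.6 pbw
Resulting glass, batch − LOI: 2943 − 201.6 = 2741 pbw (consistent with Σ oxide mass)
percent share: oxide ÷ glass, ×100

Glass mass = 2741 pbw (batch 2943 − LOI 201.6).
Composition: K2O 10.43%, ZrO2 12.28%, PbO 12.44%, BaO 4.189%, SiO2 59.09%, Al2O3 1.564%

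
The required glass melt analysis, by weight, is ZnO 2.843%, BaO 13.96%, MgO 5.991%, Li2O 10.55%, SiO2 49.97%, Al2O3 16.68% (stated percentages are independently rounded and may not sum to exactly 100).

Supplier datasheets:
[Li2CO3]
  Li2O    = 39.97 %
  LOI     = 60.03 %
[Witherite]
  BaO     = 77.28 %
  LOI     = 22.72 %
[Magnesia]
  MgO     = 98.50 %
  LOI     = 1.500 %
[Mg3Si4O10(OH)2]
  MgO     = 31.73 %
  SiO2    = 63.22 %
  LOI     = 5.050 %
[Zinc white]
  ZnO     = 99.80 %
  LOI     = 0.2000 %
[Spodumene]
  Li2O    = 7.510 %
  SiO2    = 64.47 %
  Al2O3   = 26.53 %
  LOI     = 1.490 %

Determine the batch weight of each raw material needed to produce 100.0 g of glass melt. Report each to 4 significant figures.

The intermediate values are shown rounded to 4 significant figures in the working — the working math runs at full float precision through the solve. Each reported value receives exactly one rounding. All derived quantities are carried starting from the weights for 100.0 g of glass in full float precision (LOI, net glass mass, six oxide percentages, the yield, totals) exactly as shown in the problem or the answer.
Target masses of each oxide per 100.0 g glass melt:
  ZnO: 2.843% × 100.0 = 2.843 g
  BaO: 13.96% × 100.0 = 13.96 g
  MgO: 5.991% × 100.0 = 5.991 g
  Li2O: 10.55% × 100.0 = 10.55 g
  SiO2: 49.97% × 100.0 = 49.97 g
  Al2O3: 16.68% × 100.0 = 16.68 g
Oxide-by-oxide audit given the weights on record, under the basis named above (sums match the target masses net of answer rounding effects):
  ZnO: 2.849·0.9980 = 2.843 g (target 2.843 g)
  BaO: 18.06·0.7728 = 13.96 g (target 13.96 g)
  MgO: 1.274·0.9850 + 14.93·0.3173 = 5.992 g (target 5.991 g)
  Li2O: 14.58·0.3997 + 62.87·0.07510 = 10.55 g (target 10.55 g)
  SiO2: 14.93·0.6322 + 62.87·0.6447 = 49.97 g (target 49.97 g)
  Al2O3: 62.87·0.2653 = 16.68 g (target 16.68 g)
Glass-mass bookkeeping: the batch minus its LOI: 99.99 g (summing oxide targets gives 99.99 g; against the stated basis, 100.0 g — a pure rounding effect).
Total batch = Σ batch = 114.6 g; LOI removed, Σ of batch·LOI: 14.57 g; glass ÷ batch gives a yield of 87.28%.

Batch per 100.0 g glass melt:
  Li2CO3: 14.58 g
  Witherite: 18.06 g
  Magnesia: 1.274 g
  Mg3Si4O10(OH)2: 14.93 g
  Zinc white: 2.849 g
  Spodumene: 62.87 g
Total batch = 114.6 g; LOI loss = 14.57 g; yield = 87.28%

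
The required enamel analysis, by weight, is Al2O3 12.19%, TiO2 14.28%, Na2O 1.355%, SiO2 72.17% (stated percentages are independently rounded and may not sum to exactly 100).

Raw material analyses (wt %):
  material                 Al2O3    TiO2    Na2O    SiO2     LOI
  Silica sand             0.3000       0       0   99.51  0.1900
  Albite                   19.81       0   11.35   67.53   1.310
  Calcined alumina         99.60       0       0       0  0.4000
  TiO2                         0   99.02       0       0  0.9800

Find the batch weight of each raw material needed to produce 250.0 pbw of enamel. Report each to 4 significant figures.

Batch per 250.0 pbw enamel:
  Silica sand: 161.1 pbw
  Albite: 29.85 pbw
  Calcined alumina: 24.18 pbw
  TiO2: 36.05 pbw
Total batch = 251.2 pbw; LOI loss = 1.147 pbw; yield = 99.54%

Intermediates are shown, rounded to four significant digits, in the working — the whole derivation holds full precision at all times. Every reported result is rounded only once — derived quantities are computed in full precision (totals, the yield, four oxide percentages, LOI, glass mass) starting from the weights for 250.0 pbw of glass, exactly as printed in either problem or answer.
Per-oxide target masses for 250.0 pbw enamel:
  Al2O3: 12.19% × 250.0 = 30.48 pbw
  TiO2: 14.28% × 250.0 = 35.70 pbw
  Na2O: 1.355% × 250.0 = 3.388 pbw
  SiO2: 72.17% × 250.0 = 180.4 pbw
Mass-balance tally per oxide per the reported batch figures, under the basis named above (target by target, the sums agree up to rounding of the answer):
  Al2O3: 161.1·0.003000 + 29.85·0.1981 + 24.18·0.9960 = 30.48 pbw (target 30.48 pbw)
  TiO2: 36.05·0.9902 = 35.70 pbw (target 35.70 pbw)
  Na2O: 29.85·0.1135 = 3.388 pbw (target 3.388 pbw)
  SiO2: 161.1·0.9951 + 29.85·0.6753 = 180.5 pbw (target 180.4 pbw)
Auditing the glass mass value: the batch minus its LOI: 250.0 pbw (summing oxide targets gives 250.0 pbw; the stated basis being 250.0 pbw — differing by rounding only).
Adding the batch up: Σ batch = 251.2 pbw; ignition loss, Σ(batch × LOI) = 1.147 pbw; the yield ratio, glass ÷ batch: 99.54%.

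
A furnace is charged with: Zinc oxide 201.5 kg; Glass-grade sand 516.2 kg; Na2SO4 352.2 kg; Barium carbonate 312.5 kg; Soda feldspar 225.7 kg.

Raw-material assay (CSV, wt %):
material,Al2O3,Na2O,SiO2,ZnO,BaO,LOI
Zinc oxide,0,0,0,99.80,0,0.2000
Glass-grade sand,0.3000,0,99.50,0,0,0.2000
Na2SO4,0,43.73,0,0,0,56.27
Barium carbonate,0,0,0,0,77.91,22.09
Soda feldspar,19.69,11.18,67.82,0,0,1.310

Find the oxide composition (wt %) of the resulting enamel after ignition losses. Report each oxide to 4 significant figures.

Glass mass = 1336 kg (batch 1608 − LOI 271.6).
Composition: Al2O3 3.441%, Na2O 13.41%, SiO2 49.88%, ZnO 15.05%, BaO 18.22%

Mid-chain values appear (rounded to 4 significant figures) when written out; the whole derivation runs at full float precision throughout — every reported number includes exactly one rounding — the derived quantities (the totals, ignition loss, net glass mass, the five compositions, the yield) are rebuilt from the weighed amounts on 1336 kg of glass in exact precision as set out in question or answer.
Delivered oxide masses:
  Al2O3: 516.2·0.003000 + 225.7·0.1969 = 45.99 kg
  Na2O: 352.2·0.4373 + 225.7·0.1118 = 179.3 kg
  SiO2: 516.2·0.9950 + 225.7·0.6782 = 666.7 kg
  ZnO: 201.5·0.9980 = 201.1 kg
  BaO: 312.5·0.7791 = 243.5 kg
LOI: 201.5·0.002000 + 516.2·0.002000 + 352.2·0.5627 + 312.5·0.2209 + 225.7·0.01310 = 271.6 kg
Glass = total batch minus LOI = 1608 − 271.6 = 1336 kg (matching Σ of the oxides)
wt % = 100 × oxide mass / glass mass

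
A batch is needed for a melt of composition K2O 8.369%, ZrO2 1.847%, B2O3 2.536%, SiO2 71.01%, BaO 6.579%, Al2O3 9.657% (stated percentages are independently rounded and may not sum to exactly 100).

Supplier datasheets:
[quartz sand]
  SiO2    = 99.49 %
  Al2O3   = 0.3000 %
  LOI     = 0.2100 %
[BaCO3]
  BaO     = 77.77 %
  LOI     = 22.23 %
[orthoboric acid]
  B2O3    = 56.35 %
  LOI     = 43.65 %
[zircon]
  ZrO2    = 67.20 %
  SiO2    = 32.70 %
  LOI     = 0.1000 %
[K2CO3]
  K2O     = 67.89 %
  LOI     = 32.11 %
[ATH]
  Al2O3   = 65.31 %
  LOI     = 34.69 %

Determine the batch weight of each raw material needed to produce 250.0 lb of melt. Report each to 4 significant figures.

Batch per 250.0 lb melt:
  quartz sand: 176.2 lb
  BaCO3: 21.15 lb
  orthoboric acid: 11.25 lb
  zircon: 6.871 lb
  K2CO3: 30.82 lb
  ATH: 36.16 lb
Total batch = 282.5 lb; LOI loss = 32.43 lb; yield = 88.52%

The working math runs at full precision at each step. In-progress results are printed, rounded to four significant figures, on the page — every reported figure includes exactly one rounding; derived quantities, which include glass mass, six oxide percentages, yield, totals, LOI, are rebuilt at exact precision, as given in the problem or the answer, starting from the weights per 250.0 lb of glass.
Target masses of each oxide per 250.0 lb melt:
  K2O: 8.369% × 250.0 = 20.92 lb
  ZrO2: 1.847% × 250.0 = 4.618 lb
  B2O3: 2.536% × 250.0 = 6.340 lb
  SiO2: 71.01% × 250.0 = 177.5 lb
  BaO: 6.579% × 250.0 = 16.45 lb
  Al2O3: 9.657% × 250.0 = 24.14 lb
Verifying the oxide balance using the reported weights, against the basis in use (summed amounts equal target values up to rounding of the answer):
  K2O: 30.82·0.6789 = 20.92 lb (target 20.92 lb)
  ZrO2: 6.871·0.6720 = 4.617 lb (target 4.618 lb)
  B2O3: 11.25·0.5635 = 6.339 lb (target 6.340 lb)
  SiO2: 176.2·0.9949 + 6.871·0.3270 = 177.5 lb (target 177.5 lb)
  BaO: 21.15·0.7777 = 16.45 lb (target 16.45 lb)
  Al2O3: 176.2·0.003000 + 36.16·0.6531 = 24.14 lb (target 24.14 lb)
Glass-mass closure: Σ batch − LOI loss = 250.0 lb (the Σ of target masses is 250.0 lb; against the stated basis, 250.0 lb — any gap is answer rounding).
Adding the batch up: Σ batch = 282.5 lb; the LOI term Σ batch·LOI equals 32.43 lb; as yield: glass ÷ batch → 88.52%.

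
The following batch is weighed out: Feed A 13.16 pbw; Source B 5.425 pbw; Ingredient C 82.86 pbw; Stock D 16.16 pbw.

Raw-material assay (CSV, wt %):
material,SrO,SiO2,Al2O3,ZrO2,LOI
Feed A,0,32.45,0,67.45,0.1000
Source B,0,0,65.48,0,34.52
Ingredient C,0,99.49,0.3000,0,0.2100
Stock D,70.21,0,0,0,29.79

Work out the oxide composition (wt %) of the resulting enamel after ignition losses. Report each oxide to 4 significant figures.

Glass mass = 110.7 pbw (batch 117.6 − LOI 6.874).
Composition: SrO 10.25%, SiO2 78.30%, Al2O3 3.433%, ZrO2 8.016%

The whole derivation maintains exact precision through every step. The intermediate values are shown, with 4-significant-figure rounding, at each printed step — each reported number is rounded only once; the derived quantities, including ignition loss, net glass mass, yield, four oxide percentages, the totals, are rebuilt from the weighed amounts on 110.7 pbw of glass in full precision as set out in the question or the answer.
Oxide-by-oxide delivered mass:
  SrO: 16.16·0.7021 = 11.35 pbw
  SiO2: 13.16·0.3245 + 82.86·0.9949 = 86.71 pbw
  Al2O3: 5.425·0.6548 + 82.86·0.003000 = 3.801 pbw
  ZrO2: 13.16·0.6745 = 8.876 pbw
LOI: 13.16·0.001000 + 5.425·0.3452 + 82.86·0.002100 + 16.16·0.2979 = 6.874 pbw
Net of LOI, the glass mass = 117.6 − 6.874 = 110.7 pbw (the oxide masses sum to this)
each oxide over glass, ×100, is wt %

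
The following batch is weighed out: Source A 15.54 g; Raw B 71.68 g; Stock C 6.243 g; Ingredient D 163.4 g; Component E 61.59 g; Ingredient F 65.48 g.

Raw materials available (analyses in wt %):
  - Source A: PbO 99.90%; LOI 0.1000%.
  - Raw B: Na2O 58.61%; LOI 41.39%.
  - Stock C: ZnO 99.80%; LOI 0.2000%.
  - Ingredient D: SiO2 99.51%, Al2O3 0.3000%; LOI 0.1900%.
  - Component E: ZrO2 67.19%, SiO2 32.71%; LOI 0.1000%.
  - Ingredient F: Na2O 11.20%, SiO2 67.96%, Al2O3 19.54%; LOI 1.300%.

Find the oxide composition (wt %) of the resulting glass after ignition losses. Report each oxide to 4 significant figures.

Each numeric step keeps full precision from start to finish; mid-chain values are displayed rounded off to 4 significant digits between the steps — a single rounding completes each reported value — the derived quantities are re-derived starting from the weights for 353.0 g of glass at full precision (six oxide percentages, totals, ignition loss, net glass mass, yield) exactly as shown in either problem or answer.
What the batch supplies per oxide:
  ZrO2: 61.59·0.6719 = 41.38 g
  PbO: 15.54·0.9990 = 15.52 g
  ZnO: 6.243·0.9980 = 6.231 g
  Na2O: 71.68·0.5861 + 65.48·0.1120 = 49.35 g
  SiO2: 163.4·0.9951 + 61.59·0.3271 + 65.48·0.6796 = 227.2 g
  Al2O3: 163.4·0.003000 + 65.48·0.1954 = 13.28 g
LOI: 15.54·0.001000 + 71.68·0.4139 + 6.243·0.002000 + 163.4·0.001900 + 61.59·0.001000 + 65.48·0.01300 = 30.92 g
Resulting glass, batch − LOI: 383.9 − 30.92 = 353.0 g (consistent with Σ oxide mass)
percent by weight: oxide/glass ×100

Glass mass = 353.0 g (batch 383.9 − LOI 30.92).
Composition: ZrO2 11.72%, PbO 4.398%, ZnO 1.765%, Na2O 13.98%, SiO2 64.37%, Al2O3 3.763%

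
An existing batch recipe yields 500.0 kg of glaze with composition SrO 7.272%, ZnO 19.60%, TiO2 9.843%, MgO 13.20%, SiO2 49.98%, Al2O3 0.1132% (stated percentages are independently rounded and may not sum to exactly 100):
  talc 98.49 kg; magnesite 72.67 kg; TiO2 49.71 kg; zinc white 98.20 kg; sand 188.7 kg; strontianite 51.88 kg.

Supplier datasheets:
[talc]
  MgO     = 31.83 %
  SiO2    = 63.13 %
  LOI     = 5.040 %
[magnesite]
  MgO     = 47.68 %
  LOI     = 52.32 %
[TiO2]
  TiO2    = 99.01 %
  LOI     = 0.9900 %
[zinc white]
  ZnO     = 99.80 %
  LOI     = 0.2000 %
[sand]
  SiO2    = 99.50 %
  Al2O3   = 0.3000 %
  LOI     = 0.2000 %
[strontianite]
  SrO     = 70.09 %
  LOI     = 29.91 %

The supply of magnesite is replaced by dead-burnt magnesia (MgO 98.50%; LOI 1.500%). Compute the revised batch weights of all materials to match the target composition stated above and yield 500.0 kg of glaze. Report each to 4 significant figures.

The whole derivation carries exact precision end to end; intermediates are displayed rounded to four significant digits between the steps — each reported figure takes just one rounding; all derived quantities are computed at exact precision (LOI, yield, totals, glass mass, six oxide percentages) using the weight values at 500.0 kg of glass, as given in problem or answer.
Target oxide masses per 500.0 kg glaze:
  SrO: 7.272% × 500.0 = 36.36 kg
  ZnO: 19.60% × 500.0 = 98.00 kg
  TiO2: 9.843% × 500.0 = 49.22 kg
  MgO: 13.20% × 500.0 = 66.00 kg
  SiO2: 49.98% × 500.0 = 249.9 kg
  Al2O3: 0.1132% × 500.0 = 0.5660 kg
Per-oxide balance check using the reported weights, under the basis named above (target by target, the sums agree exact up to rounding of places):
  SrO: 51.88·0.7009 = 36.36 kg (target 36.36 kg)
  ZnO: 98.20·0.9980 = 98.00 kg (target 98.00 kg)
  TiO2: 49.71·0.9901 = 49.22 kg (target 49.22 kg)
  MgO: 98.49·0.3183 + 35.18·0.9850 = 66.00 kg (target 66.00 kg)
  SiO2: 98.49·0.6313 + 188.7·0.9950 = 249.9 kg (target 249.9 kg)
  Al2O3: 188.7·0.003000 = 0.5661 kg (target 0.5660 kg)
Auditing the glass mass value: total charge less LOI = 500.1 kg (targets for the oxides total 500.0 kg; against the stated basis, 500.0 kg — a pure rounding effect).
Batch total: Σ batch = 522.2 kg; Σ batch·LOI gives LOI loss = 22.07 kg; the yield ratio, glass ÷ batch: 95.77%.

Revised batch per 500.0 kg glaze:
  talc: 98.49 kg
  dead-burnt magnesia: 35.18 kg
  TiO2: 49.71 kg
  zinc white: 98.20 kg
  sand: 188.7 kg
  strontianite: 51.88 kg
Total batch = 522.2 kg; LOI loss = 22.07 kg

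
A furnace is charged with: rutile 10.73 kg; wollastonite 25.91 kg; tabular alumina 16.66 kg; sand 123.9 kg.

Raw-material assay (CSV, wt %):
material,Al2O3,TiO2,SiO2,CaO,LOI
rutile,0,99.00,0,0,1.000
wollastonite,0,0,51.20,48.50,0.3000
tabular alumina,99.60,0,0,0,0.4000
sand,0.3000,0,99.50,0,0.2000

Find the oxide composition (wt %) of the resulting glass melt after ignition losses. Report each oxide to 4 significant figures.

Glass mass = 176.7 kg (batch 177.2 − LOI 0.4995).
Composition: Al2O3 9.601%, TiO2 6.012%, SiO2 77.28%, CaO 7.112%

Exact precision is kept through every step; working values are printed, with 4-significant-figure rounding, between the steps. Exactly one rounding lands on every reported number. All derived quantities are re-derived at full precision (LOI, the four compositions, totals, yield, net glass mass) starting from the weights on 176.7 kg of glass as written in problem or answer.
Per-oxide mass from batch:
  Al2O3: 16.66·0.9960 + 123.9·0.003000 = 16.97 kg
  TiO2: 10.73·0.9900 = 10.62 kg
  SiO2: 25.91·0.5120 + 123.9·0.9950 = 136.5 kg
  CaO: 25.91·0.4850 = 12.57 kg
LOI: 10.73·0.01000 + 25.91·0.003000 + 16.66·0.004000 + 123.9·0.002000 = 0.4995 kg
Glass mass = batch − LOI = 177.2 − 0.4995 = 176.7 kg (the oxide masses sum to this)
each wt % is 100 × oxide ÷ glass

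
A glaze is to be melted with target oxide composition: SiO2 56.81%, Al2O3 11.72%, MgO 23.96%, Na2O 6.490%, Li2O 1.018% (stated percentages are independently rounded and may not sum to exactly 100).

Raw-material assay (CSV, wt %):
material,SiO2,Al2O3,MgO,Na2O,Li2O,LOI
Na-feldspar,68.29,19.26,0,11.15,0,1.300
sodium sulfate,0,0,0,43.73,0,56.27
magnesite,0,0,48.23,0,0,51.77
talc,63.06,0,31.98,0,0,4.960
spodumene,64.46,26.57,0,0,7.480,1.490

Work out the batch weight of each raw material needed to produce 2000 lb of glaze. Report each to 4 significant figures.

All internal work holds full precision through every step. Values along the way are printed with 4-significant-figure rounding within the worked lines — every reported number is rounded a single time — all derived quantities, including the yield, the five compositions, the totals, LOI, glass mass, are recomputed starting from the weights on 2000 lb of glass at full float precision, as they appear in problem or answer.
Oxide-by-oxide targets in 2000 lb glaze:
  SiO2: 56.81% × 2000 = 1136 lb
  Al2O3: 11.72% × 2000 = 234.4 lb
  MgO: 23.96% × 2000 = 479.2 lb
  Na2O: 6.490% × 2000 = 129.8 lb
  Li2O: 1.018% × 2000 = 20.36 lb
Balance tally, oxide-wise, given the weights on record, on the stated basis (delivered sums recover each target once rounding is allowed for):
  SiO2: 841.5·0.6829 + 612.2·0.6306 + 272.2·0.6446 = 1136 lb (target 1136 lb)
  Al2O3: 841.5·0.1926 + 272.2·0.2657 = 234.4 lb (target 234.4 lb)
  MgO: 587.6·0.4823 + 612.2·0.3198 = 479.2 lb (target 479.2 lb)
  Na2O: 841.5·0.1115 + 82.25·0.4373 = 129.8 lb (target 129.8 lb)
  Li2O: 272.2·0.07480 = 20.36 lb (target 20.36 lb)
Glass mass check: total charge less LOI = 2000 lb (the Σ of target masses is 2000 lb; the stated basis being 2000 lb — gaps are rounding artifacts).
Whole-batch sum: Σ batch = 2396 lb; LOI loss = Σ batch·LOI = 395.8 lb; as yield: glass ÷ batch → 83.48%.

Batch per 2000 lb glaze:
  Na-feldspar: 841.5 lb
  sodium sulfate: 82.25 lb
  magnesite: 587.6 lb
  talc: 612.2 lb
  spodumene: 272.2 lb
Total batch = 2396 lb; LOI loss = 395.8 lb; yield = 83.48%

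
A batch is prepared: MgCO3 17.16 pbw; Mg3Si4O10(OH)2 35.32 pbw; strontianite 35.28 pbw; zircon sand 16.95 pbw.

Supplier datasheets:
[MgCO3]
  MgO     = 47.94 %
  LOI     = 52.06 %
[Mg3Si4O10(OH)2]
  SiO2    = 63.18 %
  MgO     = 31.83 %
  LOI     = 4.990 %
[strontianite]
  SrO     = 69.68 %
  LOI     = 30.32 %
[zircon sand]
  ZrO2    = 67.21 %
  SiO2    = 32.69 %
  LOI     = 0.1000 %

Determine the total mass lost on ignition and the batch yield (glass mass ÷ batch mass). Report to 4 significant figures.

LOI loss = 21.41 pbw; glass = 83.30 pbw; yield = 79.55%

Each numeric step carries exact precision from first step to last; working values are shown with 4-significant-figure rounding between the steps. A single rounding completes every reported result. The derived quantities (totals, the four compositions, ignition loss, the yield, net glass mass) are recomputed at exact precision using the weight values on 83.30 pbw of glass exactly as printed in the problem or the answer.
Ignition loss by material:
  MgCO3: 17.16 × 0.5206 = 8.933 pbw
  Mg3Si4O10(OH)2: 35.32 × 0.04990 = 1.762 pbw
  strontianite: 35.28 × 0.3032 = 10.70 pbw
  zircon sand: 16.95 × 0.001000 = 0.01695 pbw
Total LOI = 21.41 pbw
Glass = batch − LOI = 104.7 − 21.41 = 83.30 pbw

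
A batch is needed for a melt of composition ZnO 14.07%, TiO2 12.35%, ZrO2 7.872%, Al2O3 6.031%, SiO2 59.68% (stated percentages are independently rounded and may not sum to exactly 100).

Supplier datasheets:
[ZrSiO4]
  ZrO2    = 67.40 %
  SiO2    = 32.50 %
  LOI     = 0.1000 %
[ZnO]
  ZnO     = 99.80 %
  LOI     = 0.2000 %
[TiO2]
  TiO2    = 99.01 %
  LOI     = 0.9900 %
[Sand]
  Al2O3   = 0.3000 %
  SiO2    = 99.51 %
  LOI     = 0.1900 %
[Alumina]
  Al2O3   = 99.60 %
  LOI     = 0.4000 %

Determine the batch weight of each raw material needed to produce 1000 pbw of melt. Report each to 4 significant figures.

Batch per 1000 pbw melt:
  ZrSiO4: 116.8 pbw
  ZnO: 141.0 pbw
  TiO2: 124.7 pbw
  Sand: 561.6 pbw
  Alumina: 58.86 pbw
Total batch = 1003 pbw; LOI loss = 2.936 pbw; yield = 99.71%

In-progress results are rounded to 4 significant figures as shown. Each numeric step maintains full float precision in every operation; every reported figure takes a single rounding — the derived quantities (ignition loss, the five compositions, glass mass, yield, the totals) are carried in full precision starting from the weights on 1000 pbw of glass as given in the problem or the answer.
Target oxide masses per 1000 pbw melt:
  ZnO: 14.07% × 1000 = 140.7 pbw
  TiO2: 12.35% × 1000 = 123.5 pbw
  ZrO2: 7.872% × 1000 = 78.72 pbw
  Al2O3: 6.031% × 1000 = 60.31 pbw
  SiO2: 59.68% × 1000 = 596.8 pbw
Sums-versus-targets review using the reported weights, versus the basis set out (delivered sums recover each target inside rounding margins):
  ZnO: 141.0·0.9980 = 140.7 pbw (target 140.7 pbw)
  TiO2: 124.7·0.9901 = 123.5 pbw (target 123.5 pbw)
  ZrO2: 116.8·0.6740 = 78.72 pbw (target 78.72 pbw)
  Al2O3: 561.6·0.003000 + 58.86·0.9960 = 60.31 pbw (target 60.31 pbw)
  SiO2: 116.8·0.3250 + 561.6·0.9951 = 596.8 pbw (target 596.8 pbw)
The glass-mass cross-check: Σ batch − LOI loss = 1000 pbw (the Σ of target masses is 1000 pbw; stated basis 1000 pbw — differing by rounding only).
Batch grand total — Σ batch = 1003 pbw; loss to ignition Σ batch·LOI = 2.936 pbw; as yield: glass ÷ batch → 99.71%.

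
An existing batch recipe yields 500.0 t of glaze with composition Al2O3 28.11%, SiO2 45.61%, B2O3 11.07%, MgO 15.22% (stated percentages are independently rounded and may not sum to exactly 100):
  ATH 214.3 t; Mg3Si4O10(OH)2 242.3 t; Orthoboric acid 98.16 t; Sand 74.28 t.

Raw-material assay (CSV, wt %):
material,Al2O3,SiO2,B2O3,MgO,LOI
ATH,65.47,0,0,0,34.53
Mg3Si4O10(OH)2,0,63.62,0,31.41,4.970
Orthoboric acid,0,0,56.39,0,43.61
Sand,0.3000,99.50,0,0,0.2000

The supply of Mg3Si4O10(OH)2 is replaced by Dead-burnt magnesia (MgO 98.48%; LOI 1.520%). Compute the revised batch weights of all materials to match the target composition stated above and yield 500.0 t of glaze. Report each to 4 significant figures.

Every computation carries full precision all the way through; intermediates are shown rounded to 4 significant figures across the worked steps. Every reported number takes exactly one rounding — derived quantities are rebuilt at full precision (four oxide percentages, LOI, totals, yield, net glass mass) from the weighed amounts for 500.0 t of glass, exactly as shown in the problem or the answer.
Oxide-by-oxide targets in 500.0 t glaze:
  Al2O3: 28.11% × 500.0 = 140.6 t
  SiO2: 45.61% × 500.0 = 228.0 t
  B2O3: 11.07% × 500.0 = 55.35 t
  MgO: 15.22% × 500.0 = 76.10 t
Oxide-by-oxide audit on the weights just shown, at the basis given (sums match the target masses inside rounding margins):
  Al2O3: 213.6·0.6547 + 229.2·0.003000 = 140.5 t (target 140.6 t)
  SiO2: 229.2·0.9950 = 228.1 t (target 228.0 t)
  B2O3: 98.16·0.5639 = 55.35 t (target 55.35 t)
  MgO: 77.27·0.9848 = 76.10 t (target 76.10 t)
Glass mass check: total batch − LOI = 500.0 t (the targets, summed, come to 500.1 t; basis as stated: 500.0 t — a pure rounding effect).
Batch grand total — Σ batch = 618.2 t; LOI removed, Σ of batch·LOI: 118.2 t; yield: glass divided by total = 80.88%.

Revised batch per 500.0 t glaze:
  ATH: 213.6 t
  Dead-burnt magnesia: 77.27 t
  Orthoboric acid: 98.16 t
  Sand: 229.2 t
Total batch = 618.2 t; LOI loss = 118.2 t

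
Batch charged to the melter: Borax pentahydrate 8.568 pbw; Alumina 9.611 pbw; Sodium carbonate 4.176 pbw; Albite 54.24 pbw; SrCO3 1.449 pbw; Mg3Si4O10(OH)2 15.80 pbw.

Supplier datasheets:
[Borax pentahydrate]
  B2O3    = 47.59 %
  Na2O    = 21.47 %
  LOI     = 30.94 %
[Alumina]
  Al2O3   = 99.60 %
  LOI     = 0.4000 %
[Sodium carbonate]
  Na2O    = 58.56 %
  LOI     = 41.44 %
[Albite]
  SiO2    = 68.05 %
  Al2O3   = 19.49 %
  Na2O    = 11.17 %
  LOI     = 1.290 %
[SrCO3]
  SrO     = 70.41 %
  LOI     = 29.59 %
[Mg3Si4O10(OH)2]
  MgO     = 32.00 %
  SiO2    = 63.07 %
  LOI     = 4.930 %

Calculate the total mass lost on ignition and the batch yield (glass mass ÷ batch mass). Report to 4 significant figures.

LOI loss = 6.327 pbw; glass = 87.52 pbw; yield = 93.26%

Working values appear (rounded to four significant digits) as written; all arithmetic carries exact precision at each step — exactly one rounding is applied to each reported figure — all derived quantities, which include net glass mass, ignition loss, the six compositions, totals, the yield, are recomputed in full precision, as set out in the problem or the answer, using the weight values for 87.52 pbw of glass.
Material-by-material LOI:
  Borax pentahydrate: 8.568 × 0.3094 = 2.651 pbw
  Alumina: 9.611 × 0.004000 = 0.03844 pbw
  Sodium carbonate: 4.176 × 0.4144 = 1.731 pbw
  Albite: 54.24 × 0.01290 = 0.6997 pbw
  SrCO3: 1.449 × 0.2959 = 0.4288 pbw
  Mg3Si4O10(OH)2: 15.80 × 0.04930 = 0.7789 pbw
Total LOI = 6.327 pbw
Glass = batch − LOI = 93.84 − 6.327 = 87.52 pbw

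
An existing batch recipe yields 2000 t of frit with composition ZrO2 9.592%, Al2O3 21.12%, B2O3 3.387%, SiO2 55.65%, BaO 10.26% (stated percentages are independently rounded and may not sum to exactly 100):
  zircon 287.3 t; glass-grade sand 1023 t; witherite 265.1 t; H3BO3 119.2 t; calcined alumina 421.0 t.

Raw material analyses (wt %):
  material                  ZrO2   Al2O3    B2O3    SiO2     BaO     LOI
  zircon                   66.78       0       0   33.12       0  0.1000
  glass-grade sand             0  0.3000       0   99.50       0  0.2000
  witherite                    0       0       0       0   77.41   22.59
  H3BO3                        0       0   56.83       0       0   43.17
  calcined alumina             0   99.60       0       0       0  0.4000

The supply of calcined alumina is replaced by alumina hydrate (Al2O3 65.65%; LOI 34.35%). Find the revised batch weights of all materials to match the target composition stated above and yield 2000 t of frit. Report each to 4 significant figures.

Revised batch per 2000 t frit:
  zircon: 287.3 t
  glass-grade sand: 1023 t
  witherite: 265.1 t
  H3BO3: 119.2 t
  alumina hydrate: 638.7 t
Total batch = 2333 t; LOI loss = 333.1 t

All internal work keeps full precision in every operation. Working values are printed, with 4-significant-digit rounding, on the page; exactly one rounding lands on each reported figure — all derived quantities, including the yield, five oxide percentages, ignition loss, net glass mass, totals, are computed from the batch weights at 2000 t of glass in full float precision, as set out in the problem or the answer.
Oxide mass targets, per 2000 t frit:
  ZrO2: 9.592% × 2000 = 191.8 t
  Al2O3: 21.12% × 2000 = 422.4 t
  B2O3: 3.387% × 2000 = 67.74 t
  SiO2: 55.65% × 2000 = 1113 t
  BaO: 10.26% × 2000 = 205.2 t
Checking each oxide sum working from each reported weight, for the quoted basis mass (oxide sums agree with the targets given rounding of the digits):
  ZrO2: 287.3·0.6678 = 191.9 t (target 191.8 t)
  Al2O3: 1023·0.003000 + 638.7·0.6565 = 422.4 t (target 422.4 t)
  B2O3: 119.2·0.5683 = 67.74 t (target 67.74 t)
  SiO2: 287.3·0.3312 + 1023·0.9950 = 1113 t (target 1113 t)
  BaO: 265.1·0.7741 = 205.2 t (target 205.2 t)
Auditing the glass mass value: Σ batch − LOI loss = 2000 t (oxide target masses add up to 2000 t; stated basis 2000 t — a pure rounding effect).
Batch total: Σ batch = 2333 t; Σ batch·LOI gives LOI loss = 333.1 t; yield, glass over the total, = 85.73%.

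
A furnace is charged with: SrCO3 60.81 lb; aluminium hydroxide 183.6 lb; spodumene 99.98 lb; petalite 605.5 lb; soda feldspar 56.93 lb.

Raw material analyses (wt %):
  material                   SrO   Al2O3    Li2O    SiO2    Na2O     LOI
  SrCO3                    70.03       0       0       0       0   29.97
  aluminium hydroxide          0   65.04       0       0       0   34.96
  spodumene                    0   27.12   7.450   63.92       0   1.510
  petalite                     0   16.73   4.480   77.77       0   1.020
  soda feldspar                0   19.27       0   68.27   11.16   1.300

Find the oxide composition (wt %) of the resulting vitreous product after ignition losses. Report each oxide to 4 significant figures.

Glass mass = 916.0 lb (batch 1007 − LOI 90.84).
Composition: SrO 4.649%, Al2O3 28.25%, Li2O 3.775%, SiO2 62.63%, Na2O 0.6936%

Values along the way are rounded to 4 significant digits wherever printed — the working math carries exact precision in every operation; each reported value includes exactly one rounding. All derived quantities are recomputed at exact precision (the five compositions, net glass mass, the yield, LOI, the totals) using the weight values per 916.0 lb of glass precisely as stated by either problem or answer.
Delivered oxide masses:
  SrO: 60.81·0.7003 = 42.59 lb
  Al2O3: 183.6·0.6504 + 99.98·0.2712 + 605.5·0.1673 + 56.93·0.1927 = 258.8 lb
  Li2O: 99.98·0.07450 + 605.5·0.04480 = 34.57 lb
  SiO2: 99.98·0.6392 + 605.5·0.7777 + 56.93·0.6827 = 573.7 lb
  Na2O: 56.93·0.1116 = 6.353 lb
LOI: 60.81·0.2997 + 183.6·0.3496 + 99.98·0.01510 + 605.5·0.01020 + 56.93·0.01300 = 90.84 lb
The glass mass, total less LOI, = 1007 − 90.84 = 916.0 lb (matching Σ of the oxides)
percent by weight: oxide/glass ×100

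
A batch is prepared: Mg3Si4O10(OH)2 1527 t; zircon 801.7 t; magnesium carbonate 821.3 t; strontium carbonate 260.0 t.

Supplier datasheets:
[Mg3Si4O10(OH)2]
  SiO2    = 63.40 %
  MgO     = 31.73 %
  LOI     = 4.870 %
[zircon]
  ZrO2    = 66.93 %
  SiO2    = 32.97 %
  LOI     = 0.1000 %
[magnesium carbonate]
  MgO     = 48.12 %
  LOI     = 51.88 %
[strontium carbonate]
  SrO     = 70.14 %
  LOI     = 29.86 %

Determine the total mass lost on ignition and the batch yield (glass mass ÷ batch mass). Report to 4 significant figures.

Values along the way appear, with 4-significant-figure rounding, between the steps — all internal work carries full float precision end to end. Every reported value undergoes a single rounding; the derived quantities (LOI, the yield, net glass mass, totals, four oxide percentages) are re-derived starting from the weights on 2831 t of glass at full float precision as set out in problem or answer.
Per-material ignition loss:
  Mg3Si4O10(OH)2: 1527 × 0.04870 = 74.36 t
  zircon: 801.7 × 0.001000 = 0.8017 t
  magnesium carbonate: 821.3 × 0.5188 = 426.1 t
  strontium carbonate: 260.0 × 0.2986 = 77.64 t
Total LOI = 578.9 t
Glass = batch − LOI = 3410 − 578.9 = 2831 t

LOI loss = 578.9 t; glass = 2831 t; yield = 83.02%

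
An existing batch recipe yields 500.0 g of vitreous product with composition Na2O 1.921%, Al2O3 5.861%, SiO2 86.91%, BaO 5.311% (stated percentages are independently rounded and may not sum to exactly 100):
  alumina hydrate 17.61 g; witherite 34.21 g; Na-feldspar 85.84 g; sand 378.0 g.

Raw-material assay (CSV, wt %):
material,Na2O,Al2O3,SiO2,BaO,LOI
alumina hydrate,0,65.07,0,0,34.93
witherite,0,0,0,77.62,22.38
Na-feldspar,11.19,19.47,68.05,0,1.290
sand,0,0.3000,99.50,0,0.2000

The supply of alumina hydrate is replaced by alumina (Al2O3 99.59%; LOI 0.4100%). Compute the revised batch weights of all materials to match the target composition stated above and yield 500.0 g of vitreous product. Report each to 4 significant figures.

Mid-chain values are displayed, rounded to 4 significant figures, at each printed step. Exact precision is kept in all steps. A single rounding finalizes every reported value; the derived quantities, including the four compositions, LOI, totals, net glass mass, yield, are computed using the weight values per 500.0 g of glass at exact precision, as set out in the problem or answer text.
Per-oxide target masses for 500.0 g vitreous product:
  Na2O: 1.921% × 500.0 = 9.605 g
  Al2O3: 5.861% × 500.0 = 29.30 g
  SiO2: 86.91% × 500.0 = 434.6 g
  BaO: 5.311% × 500.0 = 26.56 g
Sums-versus-targets review given the weights on record, on the stated basis (sum by sum, the targets are met once rounding is allowed for):
  Na2O: 85.84·0.1119 = 9.605 g (target 9.605 g)
  Al2O3: 11.51·0.9959 + 85.84·0.1947 + 378.0·0.003000 = 29.31 g (target 29.30 g)
  SiO2: 85.84·0.6805 + 378.0·0.9950 = 434.5 g (target 434.6 g)
  BaO: 34.21·0.7762 = 26.55 g (target 26.56 g)
Glass mass check: Σ batch − LOI loss = 500.0 g (targets for the oxides total 500.0 g; basis as stated: 500.0 g — gaps are rounding artifacts).
Adding the batch up: Σ batch = 509.6 g; loss to ignition Σ batch·LOI = 9.567 g; yield, glass over the total, = 98.12%.

Revised batch per 500.0 g vitreous product:
  alumina: 11.51 g
  witherite: 34.21 g
  Na-feldspar: 85.84 g
  sand: 378.0 g
Total batch = 509.6 g; LOI loss = 9.567 g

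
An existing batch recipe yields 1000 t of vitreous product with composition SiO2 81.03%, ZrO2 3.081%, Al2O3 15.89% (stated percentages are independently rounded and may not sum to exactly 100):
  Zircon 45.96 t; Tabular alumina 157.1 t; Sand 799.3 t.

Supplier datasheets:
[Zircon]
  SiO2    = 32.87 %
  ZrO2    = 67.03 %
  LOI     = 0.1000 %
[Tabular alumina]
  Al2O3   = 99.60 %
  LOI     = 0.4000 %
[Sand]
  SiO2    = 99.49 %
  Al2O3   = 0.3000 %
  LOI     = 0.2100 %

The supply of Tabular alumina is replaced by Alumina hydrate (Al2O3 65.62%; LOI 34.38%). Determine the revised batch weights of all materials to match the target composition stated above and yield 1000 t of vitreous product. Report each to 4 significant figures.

Revised batch per 1000 t vitreous product:
  Zircon: 45.96 t
  Alumina hydrate: 238.5 t
  Sand: 799.3 t
Total batch = 1084 t; LOI loss = 83.72 t

Rounding to four significant figures governs each in-between result as printed. All arithmetic holds exact precision through the solve. Every reported value includes exactly one rounding. The derived quantities (the totals, glass mass, ignition loss, three oxide percentages, yield) are carried in full precision from the batch weights for 1000 t of glass as given in problem or answer.
Per-oxide target masses for 1000 t vitreous product:
  SiO2: 81.03% × 1000 = 810.3 t
  ZrO2: 3.081% × 1000 = 30.81 t
  Al2O3: 15.89% × 1000 = 158.9 t
Checking each oxide sum on the weights just shown, versus the basis set out (target by target, the sums agree once rounding is allowed for):
  SiO2: 45.96·0.3287 + 799.3·0.9949 = 810.3 t (target 810.3 t)
  ZrO2: 45.96·0.6703 = 30.81 t (target 30.81 t)
  Al2O3: 238.5·0.6562 + 799.3·0.003000 = 158.9 t (target 158.9 t)
Consistency of the glass mass: whole batch net of LOI = 1000 t (summing oxide targets gives 1000 t; stated basis 1000 t — gaps are rounding artifacts).
Whole-batch sum: Σ batch = 1084 t; ignition loss, Σ(batch × LOI) = 83.72 t; as yield: glass ÷ batch → 92.27%.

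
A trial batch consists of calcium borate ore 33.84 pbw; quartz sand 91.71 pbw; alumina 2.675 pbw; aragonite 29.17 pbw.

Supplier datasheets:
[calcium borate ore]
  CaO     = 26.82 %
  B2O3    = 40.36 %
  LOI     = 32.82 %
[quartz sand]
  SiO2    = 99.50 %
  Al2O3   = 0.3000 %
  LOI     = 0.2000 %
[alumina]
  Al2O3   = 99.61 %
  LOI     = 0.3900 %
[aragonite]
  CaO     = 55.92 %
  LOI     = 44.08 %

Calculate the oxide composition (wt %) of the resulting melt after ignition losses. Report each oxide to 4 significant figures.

Working values are shown, rounded to 4 significant figures, in the printout. All arithmetic runs at full float precision at all times — every reported result receives exactly one rounding; all derived quantities, including the four compositions, glass mass, the totals, yield, LOI, are re-derived using the weight values per 133.2 pbw of glass at exact precision as written in the problem or the answer.
Per-oxide mass from batch:
  SiO2: 91.71·0.9950 = 91.25 pbw
  CaO: 33.84·0.2682 + 29.17·0.5592 = 25.39 pbw
  B2O3: 33.84·0.4036 = 13.66 pbw
  Al2O3: 91.71·0.003000 + 2.675·0.9961 = 2.940 pbw
LOI: 33.84·0.3282 + 91.71·0.002000 + 2.675·0.003900 + 29.17·0.4408 = 24.16 pbw
The glass mass, total less LOI, = 157.4 − 24.16 = 133.2 pbw (= Σ oxide masses)
percent share: oxide ÷ glass, ×100

Glass mass = 133.2 pbw (batch 157.4 − LOI 24.16).
Composition: SiO2 68.49%, CaO 19.05%, B2O3 10.25%, Al2O3 2.206%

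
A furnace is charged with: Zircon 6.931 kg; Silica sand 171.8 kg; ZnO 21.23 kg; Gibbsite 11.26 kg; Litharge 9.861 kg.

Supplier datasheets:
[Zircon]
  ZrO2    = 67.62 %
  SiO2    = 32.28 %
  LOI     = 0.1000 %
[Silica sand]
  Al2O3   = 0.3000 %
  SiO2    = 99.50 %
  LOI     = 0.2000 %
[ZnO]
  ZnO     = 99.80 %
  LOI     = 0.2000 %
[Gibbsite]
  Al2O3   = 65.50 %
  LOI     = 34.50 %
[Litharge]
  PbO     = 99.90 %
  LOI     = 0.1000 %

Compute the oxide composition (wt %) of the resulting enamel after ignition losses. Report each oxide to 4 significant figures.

Glass mass = 216.8 kg (batch 221.1 − LOI 4.288).
Composition: Al2O3 3.640%, PbO 4.544%, ZnO 9.773%, ZrO2 2.162%, SiO2 79.88%

Mid-chain values are displayed (rounded to four significant digits) in the printout; each numeric step carries exact precision from start to finish. Each reported value includes exactly one rounding; derived quantities, including LOI, totals, glass mass, the yield, five oxide percentages, are re-derived using the weight values for 216.8 kg of glass in full precision as written in the question or the answer.
Delivered oxide masses:
  Al2O3: 171.8·0.003000 + 11.26·0.6550 = 7.891 kg
  PbO: 9.861·0.9990 = 9.851 kg
  ZnO: 21.23·0.9980 = 21.19 kg
  ZrO2: 6.931·0.6762 = 4.687 kg
  SiO2: 6.931·0.3228 + 171.8·0.9950 = 173.2 kg
LOI: 6.931·0.001000 + 171.8·0.002000 + 21.23·0.002000 + 11.26·0.3450 + 9.861·0.001000 = 4.288 kg
The glass mass, total less LOI, = 221.1 − 4.288 = 216.8 kg (consistent with Σ oxide mass)
oxide / glass × 100 gives the wt %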